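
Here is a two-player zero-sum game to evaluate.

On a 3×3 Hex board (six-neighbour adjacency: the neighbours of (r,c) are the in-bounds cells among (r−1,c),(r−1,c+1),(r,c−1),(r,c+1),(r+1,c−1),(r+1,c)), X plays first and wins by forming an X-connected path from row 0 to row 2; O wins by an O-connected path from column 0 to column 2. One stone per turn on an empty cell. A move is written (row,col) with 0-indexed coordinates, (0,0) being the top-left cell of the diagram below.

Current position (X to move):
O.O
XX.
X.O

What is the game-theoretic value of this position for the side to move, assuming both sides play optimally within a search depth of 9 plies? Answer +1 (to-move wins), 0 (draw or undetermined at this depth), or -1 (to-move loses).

value(O.O/XX./X.O, X) = +1

[O.O/XX./X.O] X move#1: (0,1):+1/OXO/XX./X.O*, (1,2):-1/O.O/XXX/X.O, (2,1):-1/O.O/XX./XXO
[OXO/XX./X.O] end (terminal -1, O#2); searched O.O/XX./X.O to 9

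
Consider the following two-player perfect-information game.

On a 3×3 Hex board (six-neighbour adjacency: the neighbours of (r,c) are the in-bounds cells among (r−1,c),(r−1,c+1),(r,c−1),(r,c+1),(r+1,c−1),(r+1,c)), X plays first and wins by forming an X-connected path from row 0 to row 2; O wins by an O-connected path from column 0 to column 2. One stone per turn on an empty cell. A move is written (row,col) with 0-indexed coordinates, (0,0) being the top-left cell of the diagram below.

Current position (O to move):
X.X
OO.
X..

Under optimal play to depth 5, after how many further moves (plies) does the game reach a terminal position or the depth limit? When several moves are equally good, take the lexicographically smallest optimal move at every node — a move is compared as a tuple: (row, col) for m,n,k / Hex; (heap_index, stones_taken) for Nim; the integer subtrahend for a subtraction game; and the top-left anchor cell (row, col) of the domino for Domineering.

[X.X/OO./X..] O move#1: (0,1):-1/XOX/OO./X.., (1,2):+1/X.X/OOO/X..*, (2,1):+1/X.X/OO./XO., (2,2):+1/X.X/OO./X.O
[X.X/OOO/X..] end (terminal -1, X#2); searched X.X/OO./X.. to 5

PV length from [X.X/OO./X..]: 1 ply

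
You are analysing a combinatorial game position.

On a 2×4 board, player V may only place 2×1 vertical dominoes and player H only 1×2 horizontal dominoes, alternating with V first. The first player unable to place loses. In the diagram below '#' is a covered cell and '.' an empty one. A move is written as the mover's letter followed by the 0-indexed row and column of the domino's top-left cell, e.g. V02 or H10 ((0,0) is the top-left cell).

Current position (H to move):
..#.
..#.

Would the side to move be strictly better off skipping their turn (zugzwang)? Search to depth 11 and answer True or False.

ply 1, H at ..#./..#. | H00=+1→###./..#.*; H10=+1→..#./###.
ply 2, V at ###./..#. | V03=-1→####/..##*
ply 3, H at ####/..## | H10=+1→####/####*
ply 4: ####/#### is terminal -1 (V); from ..#./..#. depth 11
pass branch (V moves first from the same position):
  | ply 1, V at ..#./..#. | V00=+1→#.#./#.#.*; V01=+1→.##./.##.; V03=-1→..##/..##
  | ply 2: #.#./#.#. is terminal -1 (H); from ..#./..#. depth 11
H moving scores +1; H passing scores -1

zugzwang(..#./..#., H) = False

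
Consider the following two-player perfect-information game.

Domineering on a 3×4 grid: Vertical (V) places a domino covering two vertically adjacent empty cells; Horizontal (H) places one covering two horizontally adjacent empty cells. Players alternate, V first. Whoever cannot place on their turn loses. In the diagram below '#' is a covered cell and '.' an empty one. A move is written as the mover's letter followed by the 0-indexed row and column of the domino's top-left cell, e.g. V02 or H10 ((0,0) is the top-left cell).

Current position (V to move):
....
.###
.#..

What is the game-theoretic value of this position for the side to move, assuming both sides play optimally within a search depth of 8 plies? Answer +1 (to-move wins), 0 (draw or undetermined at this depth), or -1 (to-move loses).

ply 1, V at ..../.###/.#.. | V00=-1→#.../####/.#..*; V10=-1→..../####/##..
ply 2, H at #.../####/.#.. | H01=+1→###./####/.#..*; H02=+1→#.##/####/.#..; H22=+1→#.../####/.###
ply 3: ###./####/.#.. is terminal -1 (V); from ..../.###/.#.. depth 8

value(..../.###/.#.., V) = -1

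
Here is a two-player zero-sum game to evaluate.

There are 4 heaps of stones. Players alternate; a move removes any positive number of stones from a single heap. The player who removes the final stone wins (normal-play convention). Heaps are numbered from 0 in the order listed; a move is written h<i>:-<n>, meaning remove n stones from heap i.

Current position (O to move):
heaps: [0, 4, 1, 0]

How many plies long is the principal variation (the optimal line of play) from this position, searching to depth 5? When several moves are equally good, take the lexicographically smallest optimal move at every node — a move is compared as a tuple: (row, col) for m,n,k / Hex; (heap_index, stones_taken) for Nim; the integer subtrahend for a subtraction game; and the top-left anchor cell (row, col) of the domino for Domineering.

p1 O@[(0,4,1,0)]: h1:-1[(0,3,1,0)]-1 h1:-2[(0,2,1,0)]-1 h1:-3[(0,1,1,0)]+1* h1:-4[(0,0,1,0)]-1 h2:-1[(0,4,0,0)]-1
p2 X@[(0,1,1,0)]: h1:-1[(0,0,1,0)]-1* h2:-1[(0,1,0,0)]-1
p3 O@[(0,0,1,0)]: h2:-1[(0,0,0,0)]+1*
p4 X@[(0,0,0,0)] terminal -1; root [(0,4,1,0)] d5

PV length from [(0,4,1,0)]: 3 plies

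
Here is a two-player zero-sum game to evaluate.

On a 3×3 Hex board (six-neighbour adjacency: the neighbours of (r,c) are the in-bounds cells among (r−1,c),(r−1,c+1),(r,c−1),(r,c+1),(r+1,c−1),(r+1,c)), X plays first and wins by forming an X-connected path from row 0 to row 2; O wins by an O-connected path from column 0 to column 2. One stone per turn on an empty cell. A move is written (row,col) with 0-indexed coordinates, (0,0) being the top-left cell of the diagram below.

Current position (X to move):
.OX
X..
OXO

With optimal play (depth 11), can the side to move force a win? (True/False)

ply 1, X at .OX/X../OXO | (0,0)=+1→XOX/X../OXO*; (1,1)=+1→.OX/XX./OXO; (1,2)=+1→.OX/X.X/OXO
ply 2, O at XOX/X../OXO | (1,1)=-1→XOX/XO./OXO*; (1,2)=-1→XOX/X.O/OXO
ply 3, X at XOX/XO./OXO | (1,2)=+1→XOX/XOX/OXO*
ply 4: XOX/XOX/OXO is terminal -1 (O); from .OX/X../OXO depth 11

X winning at [.OX/X../OXO]: True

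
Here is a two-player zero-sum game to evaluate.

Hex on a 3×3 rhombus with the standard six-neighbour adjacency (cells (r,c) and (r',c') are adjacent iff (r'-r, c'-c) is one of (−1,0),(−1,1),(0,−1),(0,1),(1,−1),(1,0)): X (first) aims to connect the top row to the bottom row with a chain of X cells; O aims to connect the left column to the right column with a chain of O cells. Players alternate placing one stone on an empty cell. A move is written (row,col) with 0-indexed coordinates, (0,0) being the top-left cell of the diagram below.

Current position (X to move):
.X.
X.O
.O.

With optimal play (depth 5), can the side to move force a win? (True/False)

[.X./X.O/.O.] X move#1: (0,0):-1/XX./X.O/.O., (0,2):-1/.XX/X.O/.O., (1,1):-1/.X./XXO/.O., (2,0):+1/.X./X.O/XO.*, (2,2):-1/.X./X.O/.OX
[.X./X.O/XO.] end (terminal -1, O#2); searched .X./X.O/.O. to 5

X winning at [.X./X.O/.O.]: True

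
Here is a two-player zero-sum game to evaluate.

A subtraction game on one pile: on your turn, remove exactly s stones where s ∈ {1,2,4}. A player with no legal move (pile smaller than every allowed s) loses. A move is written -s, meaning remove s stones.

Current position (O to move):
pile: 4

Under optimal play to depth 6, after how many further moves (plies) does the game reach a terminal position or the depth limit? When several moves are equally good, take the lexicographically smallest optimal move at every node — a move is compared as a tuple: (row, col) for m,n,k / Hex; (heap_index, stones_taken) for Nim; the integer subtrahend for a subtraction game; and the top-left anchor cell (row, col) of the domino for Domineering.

PV length from [4]: 3 plies

p1 O@[4]: -1[3]+1* -2[2]-1 -4[0]+1
p2 X@[3]: -1[2]-1* -2[1]-1
p3 O@[2]: -1[1]-1 -2[0]+1*
p4 X@[0] terminal -1; root [4] d6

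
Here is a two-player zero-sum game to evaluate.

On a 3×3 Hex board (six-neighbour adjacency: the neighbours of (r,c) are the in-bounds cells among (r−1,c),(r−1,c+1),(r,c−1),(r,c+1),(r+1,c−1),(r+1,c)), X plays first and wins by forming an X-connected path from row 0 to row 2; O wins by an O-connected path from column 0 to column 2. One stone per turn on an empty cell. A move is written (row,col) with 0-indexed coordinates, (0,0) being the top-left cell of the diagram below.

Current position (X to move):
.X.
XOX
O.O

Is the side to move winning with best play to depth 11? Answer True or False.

X winning at [.X./XOX/O.O]: False

ply 1, X at .X./XOX/O.O | (0,0)=-1→XX./XOX/O.O*; (0,2)=-1→.XX/XOX/O.O; (2,1)=-1→.X./XOX/OXO
ply 2, O at XX./XOX/O.O | (0,2)=+1→XXO/XOX/O.O*; (2,1)=+1→XX./XOX/OOO
ply 3: XXO/XOX/O.O is terminal -1 (X); from .X./XOX/O.O depth 11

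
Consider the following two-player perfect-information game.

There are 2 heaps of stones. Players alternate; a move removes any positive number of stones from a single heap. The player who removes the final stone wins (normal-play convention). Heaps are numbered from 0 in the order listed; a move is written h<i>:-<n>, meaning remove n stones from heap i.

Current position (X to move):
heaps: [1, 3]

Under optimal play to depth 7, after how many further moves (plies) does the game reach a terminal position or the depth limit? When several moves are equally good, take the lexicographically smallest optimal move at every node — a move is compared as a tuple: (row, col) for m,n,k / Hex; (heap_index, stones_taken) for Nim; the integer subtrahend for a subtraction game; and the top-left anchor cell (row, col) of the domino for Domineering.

PV length from [(1,3)]: 3 plies

ply 1, X at (1,3) | h0:-1=-1→(0,3); h1:-1=-1→(1,2); h1:-2=+1→(1,1)*; h1:-3=-1→(1,0)
ply 2, O at (1,1) | h0:-1=-1→(0,1)*; h1:-1=-1→(1,0)
ply 3, X at (0,1) | h1:-1=+1→(0,0)*
ply 4: (0,0) is terminal -1 (O); from (1,3) depth 7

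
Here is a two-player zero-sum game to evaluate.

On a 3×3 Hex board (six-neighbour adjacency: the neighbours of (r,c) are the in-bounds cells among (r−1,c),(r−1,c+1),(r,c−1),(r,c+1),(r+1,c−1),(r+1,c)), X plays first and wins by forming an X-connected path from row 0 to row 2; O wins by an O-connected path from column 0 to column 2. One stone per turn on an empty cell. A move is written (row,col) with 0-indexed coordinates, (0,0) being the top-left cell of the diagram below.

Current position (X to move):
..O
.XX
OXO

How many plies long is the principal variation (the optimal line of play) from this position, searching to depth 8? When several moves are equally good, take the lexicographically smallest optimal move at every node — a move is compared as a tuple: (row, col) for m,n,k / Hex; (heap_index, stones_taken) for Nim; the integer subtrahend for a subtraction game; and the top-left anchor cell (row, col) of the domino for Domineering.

[..O/.XX/OXO] X move#1: (0,0):+1/X.O/.XX/OXO*, (0,1):+1/.XO/.XX/OXO, (1,0):+1/..O/XXX/OXO
[X.O/.XX/OXO] O move#2: (0,1):-1/XOO/.XX/OXO*, (1,0):-1/X.O/OXX/OXO
[XOO/.XX/OXO] X move#3: (1,0):+1/XOO/XXX/OXO*
[XOO/XXX/OXO] end (terminal -1, O#4); searched ..O/.XX/OXO to 8

PV length from [..O/.XX/OXO]: 3 plies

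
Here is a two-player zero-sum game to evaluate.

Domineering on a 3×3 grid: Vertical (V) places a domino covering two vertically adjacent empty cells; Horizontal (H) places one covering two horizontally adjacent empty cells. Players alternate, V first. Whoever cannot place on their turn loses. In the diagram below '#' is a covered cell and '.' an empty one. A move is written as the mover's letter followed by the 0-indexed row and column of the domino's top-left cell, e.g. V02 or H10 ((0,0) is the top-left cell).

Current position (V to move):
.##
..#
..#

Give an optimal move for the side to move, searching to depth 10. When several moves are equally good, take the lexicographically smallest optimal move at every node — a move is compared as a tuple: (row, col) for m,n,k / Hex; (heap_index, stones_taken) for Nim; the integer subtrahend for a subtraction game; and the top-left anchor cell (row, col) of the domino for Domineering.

V's best at [.##/..#/..#]: V10

ply 1, V at .##/..#/..# | V00=-1→###/#.#/..#; V10=+1→.##/#.#/#.#*; V11=+1→.##/.##/.##
ply 2: .##/#.#/#.# is terminal -1 (H); from .##/..#/..# depth 10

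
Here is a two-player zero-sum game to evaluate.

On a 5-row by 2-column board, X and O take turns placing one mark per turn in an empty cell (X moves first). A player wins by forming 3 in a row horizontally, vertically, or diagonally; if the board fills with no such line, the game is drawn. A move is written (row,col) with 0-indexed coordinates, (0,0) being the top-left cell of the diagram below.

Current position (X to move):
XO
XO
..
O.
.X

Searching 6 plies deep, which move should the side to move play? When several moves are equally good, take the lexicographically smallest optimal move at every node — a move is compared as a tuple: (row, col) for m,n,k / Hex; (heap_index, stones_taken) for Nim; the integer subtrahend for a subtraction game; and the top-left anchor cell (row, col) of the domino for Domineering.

p1 X@[XO/XO/../O./.X]: (2,0)[XO/XO/X./O./.X]+1* (2,1)[XO/XO/.X/O./.X]+1 (3,1)[XO/XO/../OX/.X]-1 (4,0)[XO/XO/../O./XX]-1
p2 O@[XO/XO/X./O./.X] terminal -1; root [XO/XO/../O./.X] d6

X's best at [XO/XO/../O./.X]: (2,0)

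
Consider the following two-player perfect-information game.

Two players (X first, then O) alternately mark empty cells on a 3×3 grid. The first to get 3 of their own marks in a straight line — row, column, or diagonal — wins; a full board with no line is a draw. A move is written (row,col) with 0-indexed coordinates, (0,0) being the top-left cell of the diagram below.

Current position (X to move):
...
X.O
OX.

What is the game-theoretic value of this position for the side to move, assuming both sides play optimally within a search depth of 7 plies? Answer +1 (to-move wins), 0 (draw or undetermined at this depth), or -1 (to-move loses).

value(.../X.O/OX., X) = 0

ply 1, X at .../X.O/OX. | (0,0)=-1→X../X.O/OX.; (0,1)=+0→.X./X.O/OX.*; (0,2)=+0→..X/X.O/OX.; (1,1)=+0→.../XXO/OX.; (2,2)=+0→.../X.O/OXX
ply 2, O at .X./X.O/OX. | (0,0)=-1→OX./X.O/OX.; (0,2)=-1→.XO/X.O/OX.; (1,1)=+0→.X./XOO/OX.*; (2,2)=-1→.X./X.O/OXO
ply 3, X at .X./XOO/OX. | (0,0)=-1→XX./XOO/OX.; (0,2)=+0→.XX/XOO/OX.*; (2,2)=-1→.X./XOO/OXX
ply 4, O at .XX/XOO/OX. | (0,0)=+0→OXX/XOO/OX.*; (2,2)=-1→.XX/XOO/OXO
ply 5, X at OXX/XOO/OX. | (2,2)=+0→OXX/XOO/OXX*
ply 6: OXX/XOO/OXX is terminal +0 (O); from .../X.O/OX. depth 7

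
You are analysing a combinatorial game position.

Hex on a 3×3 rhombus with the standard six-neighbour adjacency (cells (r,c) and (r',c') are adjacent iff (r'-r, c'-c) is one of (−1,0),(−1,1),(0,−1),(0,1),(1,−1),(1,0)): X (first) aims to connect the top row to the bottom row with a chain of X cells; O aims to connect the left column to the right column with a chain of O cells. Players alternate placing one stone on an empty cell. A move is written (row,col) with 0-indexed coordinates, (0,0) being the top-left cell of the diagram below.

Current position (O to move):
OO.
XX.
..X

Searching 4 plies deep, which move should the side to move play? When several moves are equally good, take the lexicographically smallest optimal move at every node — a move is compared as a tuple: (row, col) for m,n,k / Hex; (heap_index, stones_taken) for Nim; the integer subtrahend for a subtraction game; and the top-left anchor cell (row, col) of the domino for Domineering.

ply 1, O at OO./XX./..X | (0,2)=+1→OOO/XX./..X*; (1,2)=-1→OO./XXO/..X; (2,0)=-1→OO./XX./O.X; (2,1)=-1→OO./XX./.OX
ply 2: OOO/XX./..X is terminal -1 (X); from OO./XX./..X depth 4

O's best at [OO./XX./..X]: (0,2)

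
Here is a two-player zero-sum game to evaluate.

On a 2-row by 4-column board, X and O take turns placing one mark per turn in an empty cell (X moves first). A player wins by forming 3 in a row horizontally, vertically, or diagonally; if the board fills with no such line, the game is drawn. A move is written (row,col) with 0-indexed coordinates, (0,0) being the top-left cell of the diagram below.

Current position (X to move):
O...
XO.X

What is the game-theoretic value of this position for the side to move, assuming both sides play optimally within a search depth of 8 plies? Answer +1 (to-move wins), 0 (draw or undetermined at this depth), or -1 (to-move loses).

[O.../XO.X] X move#1: (0,1):+0/OX../XO.X*, (0,2):+0/O.X./XO.X, (0,3):+0/O..X/XO.X, (1,2):+0/O.../XOXX
[OX../XO.X] O move#2: (0,2):+0/OXO./XO.X*, (0,3):+0/OX.O/XO.X, (1,2):+0/OX../XOOX
[OXO./XO.X] X move#3: (0,3):+0/OXOX/XO.X*, (1,2):+0/OXO./XOXX
[OXOX/XO.X] O move#4: (1,2):+0/OXOX/XOOX*
[OXOX/XOOX] end (terminal +0, X#5); searched O.../XO.X to 8

value(O.../XO.X, X) = 0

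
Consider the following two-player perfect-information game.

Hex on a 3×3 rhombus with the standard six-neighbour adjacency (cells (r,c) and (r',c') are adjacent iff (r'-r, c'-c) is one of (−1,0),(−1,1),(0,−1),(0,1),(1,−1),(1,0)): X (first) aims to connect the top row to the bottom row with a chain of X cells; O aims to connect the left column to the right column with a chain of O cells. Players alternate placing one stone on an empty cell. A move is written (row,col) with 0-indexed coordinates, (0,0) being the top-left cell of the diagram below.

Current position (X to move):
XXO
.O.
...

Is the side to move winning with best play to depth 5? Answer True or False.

ply 1, X at XXO/.O./... | (1,0)=-1→XXO/XO./...*; (1,2)=-1→XXO/.OX/...; (2,0)=-1→XXO/.O./X..; (2,1)=-1→XXO/.O./.X.; (2,2)=-1→XXO/.O./..X
ply 2, O at XXO/XO./... | (1,2)=-1→XXO/XOO/...; (2,0)=+1→XXO/XO./O..*; (2,1)=-1→XXO/XO./.O.; (2,2)=-1→XXO/XO./..O
ply 3: XXO/XO./O.. is terminal -1 (X); from XXO/.O./... depth 5

X winning at [XXO/.O./...]: False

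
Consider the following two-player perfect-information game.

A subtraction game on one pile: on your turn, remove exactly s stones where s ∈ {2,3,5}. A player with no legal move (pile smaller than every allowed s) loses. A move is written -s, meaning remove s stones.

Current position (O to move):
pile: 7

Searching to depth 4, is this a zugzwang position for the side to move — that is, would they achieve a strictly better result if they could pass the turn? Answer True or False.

zugzwang(7, O) = True

[7] O move#1: -2:-1/5*, -3:-1/4, -5:-1/2
[5] X move#2: -2:-1/3, -3:-1/2, -5:+1/0*
[0] end (terminal -1, O#3); searched 7 to 4
suppose O passes — search the same position with X to move:
pass> [7] X move#1: -2:-1/5*, -3:-1/4, -5:-1/2
pass> [5] O move#2: -2:-1/3, -3:-1/2, -5:+1/0*
pass> [0] end (terminal -1, X#3); searched 7 to 4
for O: play -1, pass +1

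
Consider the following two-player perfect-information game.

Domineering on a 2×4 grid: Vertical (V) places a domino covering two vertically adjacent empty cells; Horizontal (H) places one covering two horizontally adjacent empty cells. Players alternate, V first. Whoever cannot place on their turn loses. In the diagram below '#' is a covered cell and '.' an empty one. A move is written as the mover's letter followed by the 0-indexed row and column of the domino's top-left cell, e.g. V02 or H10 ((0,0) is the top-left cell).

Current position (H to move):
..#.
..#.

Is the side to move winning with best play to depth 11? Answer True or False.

H winning at [..#./..#.]: True

p1 H@[..#./..#.]: H00[###./..#.]+1* H10[..#./###.]+1
p2 V@[###./..#.]: V03[####/..##]-1*
p3 H@[####/..##]: H10[####/####]+1*
p4 V@[####/####] terminal -1; root [..#./..#.] d11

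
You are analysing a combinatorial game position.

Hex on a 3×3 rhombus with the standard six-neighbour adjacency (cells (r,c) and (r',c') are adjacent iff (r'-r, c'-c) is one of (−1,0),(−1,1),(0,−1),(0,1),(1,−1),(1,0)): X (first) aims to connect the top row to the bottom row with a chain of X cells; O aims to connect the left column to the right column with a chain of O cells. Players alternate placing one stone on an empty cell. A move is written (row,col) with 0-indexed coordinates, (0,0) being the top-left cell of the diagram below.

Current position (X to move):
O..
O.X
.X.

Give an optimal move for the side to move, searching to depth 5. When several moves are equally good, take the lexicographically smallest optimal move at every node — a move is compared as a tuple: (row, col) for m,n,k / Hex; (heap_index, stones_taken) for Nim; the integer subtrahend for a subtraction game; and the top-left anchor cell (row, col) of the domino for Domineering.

ply 1, X at O../O.X/.X. | (0,1)=+1→OX./O.X/.X.*; (0,2)=+1→O.X/O.X/.X.; (1,1)=+1→O../OXX/.X.; (2,0)=-1→O../O.X/XX.; (2,2)=-1→O../O.X/.XX
ply 2, O at OX./O.X/.X. | (0,2)=-1→OXO/O.X/.X.*; (1,1)=-1→OX./OOX/.X.; (2,0)=-1→OX./O.X/OX.; (2,2)=-1→OX./O.X/.XO
ply 3, X at OXO/O.X/.X. | (1,1)=+1→OXO/OXX/.X.*; (2,0)=-1→OXO/O.X/XX.; (2,2)=-1→OXO/O.X/.XX
ply 4: OXO/OXX/.X. is terminal -1 (O); from O../O.X/.X. depth 5

X's best at [O../O.X/.X.]: (0,1)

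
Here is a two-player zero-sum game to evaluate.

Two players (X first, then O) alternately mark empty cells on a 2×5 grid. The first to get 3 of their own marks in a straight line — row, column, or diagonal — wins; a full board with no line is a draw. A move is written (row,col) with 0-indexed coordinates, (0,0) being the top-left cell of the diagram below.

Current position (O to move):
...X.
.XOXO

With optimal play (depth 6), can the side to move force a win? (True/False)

p1 O@[...X./.XOXO]: (0,0)[O..X./.XOXO]-1 (0,1)[.O.X./.XOXO]+0* (0,2)[..OX./.XOXO]+0 (0,4)[...XO/.XOXO]+0 (1,0)[...X./OXOXO]-1
p2 X@[.O.X./.XOXO]: (0,0)[XO.X./.XOXO]+0* (0,2)[.OXX./.XOXO]+0 (0,4)[.O.XX/.XOXO]+0 (1,0)[.O.X./XXOXO]+0
p3 O@[XO.X./.XOXO]: (0,2)[XOOX./.XOXO]+0* (0,4)[XO.XO/.XOXO]+0 (1,0)[XO.X./OXOXO]+0
p4 X@[XOOX./.XOXO]: (0,4)[XOOXX/.XOXO]+0* (1,0)[XOOX./XXOXO]+0
p5 O@[XOOXX/.XOXO]: (1,0)[XOOXX/OXOXO]+0*
p6 X@[XOOXX/OXOXO] terminal +0; root [...X./.XOXO] d6

O winning at [...X./.XOXO]: False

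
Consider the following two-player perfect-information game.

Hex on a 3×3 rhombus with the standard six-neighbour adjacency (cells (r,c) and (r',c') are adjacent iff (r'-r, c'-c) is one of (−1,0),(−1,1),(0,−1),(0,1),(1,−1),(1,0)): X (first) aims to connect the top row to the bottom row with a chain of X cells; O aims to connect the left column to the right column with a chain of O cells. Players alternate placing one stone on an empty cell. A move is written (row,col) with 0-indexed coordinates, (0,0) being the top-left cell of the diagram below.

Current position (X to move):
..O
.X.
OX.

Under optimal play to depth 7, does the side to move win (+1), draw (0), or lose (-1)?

p1 X@[..O/.X./OX.]: (0,0)[X.O/.X./OX.]+1* (0,1)[.XO/.X./OX.]+1 (1,0)[..O/XX./OX.]+1 (1,2)[..O/.XX/OX.]-1 (2,2)[..O/.X./OXX]-1
p2 O@[X.O/.X./OX.]: (0,1)[XOO/.X./OX.]-1* (1,0)[X.O/OX./OX.]-1 (1,2)[X.O/.XO/OX.]-1 (2,2)[X.O/.X./OXO]-1
p3 X@[XOO/.X./OX.]: (1,0)[XOO/XX./OX.]+1* (1,2)[XOO/.XX/OX.]-1 (2,2)[XOO/.X./OXX]-1
p4 O@[XOO/XX./OX.] terminal -1; root [..O/.X./OX.] d7

value(..O/.X./OX., X) = +1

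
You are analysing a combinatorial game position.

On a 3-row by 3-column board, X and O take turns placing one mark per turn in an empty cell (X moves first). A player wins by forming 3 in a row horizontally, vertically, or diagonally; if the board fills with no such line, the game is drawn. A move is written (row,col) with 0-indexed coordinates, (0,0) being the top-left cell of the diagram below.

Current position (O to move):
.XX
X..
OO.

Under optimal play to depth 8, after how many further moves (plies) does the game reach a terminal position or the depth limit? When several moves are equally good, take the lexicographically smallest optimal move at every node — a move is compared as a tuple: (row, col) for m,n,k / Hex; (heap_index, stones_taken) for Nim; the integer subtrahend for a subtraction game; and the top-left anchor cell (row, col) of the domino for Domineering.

PV length from [.XX/X../OO.]: 1 ply

ply 1, O at .XX/X../OO. | (0,0)=+0→OXX/X../OO.; (1,1)=-1→.XX/XO./OO.; (1,2)=-1→.XX/X.O/OO.; (2,2)=+1→.XX/X../OOO*
ply 2: .XX/X../OOO is terminal -1 (X); from .XX/X../OO. depth 8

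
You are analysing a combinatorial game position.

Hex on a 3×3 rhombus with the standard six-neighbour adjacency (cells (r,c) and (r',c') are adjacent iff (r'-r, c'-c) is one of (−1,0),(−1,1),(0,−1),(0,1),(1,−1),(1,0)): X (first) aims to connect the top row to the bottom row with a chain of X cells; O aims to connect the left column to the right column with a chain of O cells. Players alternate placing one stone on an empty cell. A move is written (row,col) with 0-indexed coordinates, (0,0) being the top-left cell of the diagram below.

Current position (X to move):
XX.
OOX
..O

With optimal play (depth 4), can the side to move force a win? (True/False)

X winning at [XX./OOX/..O]: False

ply 1, X at XX./OOX/..O | (0,2)=-1→XXX/OOX/..O*; (2,0)=-1→XX./OOX/X.O; (2,1)=-1→XX./OOX/.XO
ply 2, O at XXX/OOX/..O | (2,0)=-1→XXX/OOX/O.O; (2,1)=+1→XXX/OOX/.OO*
ply 3: XXX/OOX/.OO is terminal -1 (X); from XX./OOX/..O depth 4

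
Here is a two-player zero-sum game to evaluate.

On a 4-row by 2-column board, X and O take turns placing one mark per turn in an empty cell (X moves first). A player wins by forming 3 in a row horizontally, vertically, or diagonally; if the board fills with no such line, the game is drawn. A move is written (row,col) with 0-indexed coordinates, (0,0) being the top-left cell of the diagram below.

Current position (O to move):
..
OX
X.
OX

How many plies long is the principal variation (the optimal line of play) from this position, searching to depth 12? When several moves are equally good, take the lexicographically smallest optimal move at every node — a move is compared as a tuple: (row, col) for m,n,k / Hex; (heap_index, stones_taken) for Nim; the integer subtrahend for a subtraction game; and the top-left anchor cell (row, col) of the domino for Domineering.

PV length from [../OX/X./OX]: 3 plies

[../OX/X./OX] O move#1: (0,0):-1/O./OX/X./OX, (0,1):-1/.O/OX/X./OX, (2,1):+0/../OX/XO/OX*
[../OX/XO/OX] X move#2: (0,0):+0/X./OX/XO/OX*, (0,1):+0/.X/OX/XO/OX
[X./OX/XO/OX] O move#3: (0,1):+0/XO/OX/XO/OX*
[XO/OX/XO/OX] end (terminal +0, X#4); searched ../OX/X./OX to 12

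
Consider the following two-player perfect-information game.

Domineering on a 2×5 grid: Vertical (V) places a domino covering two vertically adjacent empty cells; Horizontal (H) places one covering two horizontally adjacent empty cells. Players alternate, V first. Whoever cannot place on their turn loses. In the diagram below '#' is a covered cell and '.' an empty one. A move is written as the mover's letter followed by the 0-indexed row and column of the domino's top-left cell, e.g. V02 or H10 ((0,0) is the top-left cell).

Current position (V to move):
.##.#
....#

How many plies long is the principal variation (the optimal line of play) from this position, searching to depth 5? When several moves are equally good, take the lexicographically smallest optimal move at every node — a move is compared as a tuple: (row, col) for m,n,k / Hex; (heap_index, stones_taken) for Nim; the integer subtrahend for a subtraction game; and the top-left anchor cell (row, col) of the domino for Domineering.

PV length from [.##.#/....#]: 2 plies

ply 1, V at .##.#/....# | V00=-1→###.#/#...#*; V03=-1→.####/...##
ply 2, H at ###.#/#...# | H11=-1→###.#/###.#; H12=+1→###.#/#.###*
ply 3: ###.#/#.### is terminal -1 (V); from .##.#/....# depth 5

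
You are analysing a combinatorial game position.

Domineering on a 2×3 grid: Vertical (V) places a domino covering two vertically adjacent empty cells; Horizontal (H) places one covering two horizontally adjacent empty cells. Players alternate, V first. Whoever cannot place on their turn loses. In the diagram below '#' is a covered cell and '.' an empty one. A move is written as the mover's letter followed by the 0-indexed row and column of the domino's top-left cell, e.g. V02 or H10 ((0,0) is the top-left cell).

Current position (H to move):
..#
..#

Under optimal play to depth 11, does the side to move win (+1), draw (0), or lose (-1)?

ply 1, H at ..#/..# | H00=+1→###/..#*; H10=+1→..#/###
ply 2: ###/..# is terminal -1 (V); from ..#/..# depth 11

value(..#/..#, H) = +1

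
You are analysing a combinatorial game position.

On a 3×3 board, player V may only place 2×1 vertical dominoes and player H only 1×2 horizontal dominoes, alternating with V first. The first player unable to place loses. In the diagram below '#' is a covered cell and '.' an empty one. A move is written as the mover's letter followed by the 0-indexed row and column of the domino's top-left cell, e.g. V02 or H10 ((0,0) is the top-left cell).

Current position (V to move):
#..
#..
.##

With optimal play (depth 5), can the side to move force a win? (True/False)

V winning at [#../#../.##]: True

[#../#../.##] V move#1: V01:+1/##./##./.##*, V02:+1/#.#/#.#/.##
[##./##./.##] end (terminal -1, H#2); searched #../#../.## to 5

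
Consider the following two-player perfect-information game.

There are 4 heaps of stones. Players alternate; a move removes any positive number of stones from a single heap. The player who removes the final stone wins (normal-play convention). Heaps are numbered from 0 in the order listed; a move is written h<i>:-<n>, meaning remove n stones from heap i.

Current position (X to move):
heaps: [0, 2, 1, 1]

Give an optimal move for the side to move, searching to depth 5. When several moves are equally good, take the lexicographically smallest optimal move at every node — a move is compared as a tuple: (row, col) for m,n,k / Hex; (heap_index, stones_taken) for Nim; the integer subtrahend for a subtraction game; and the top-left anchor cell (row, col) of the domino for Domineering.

p1 X@[(0,2,1,1)]: h1:-1[(0,1,1,1)]-1 h1:-2[(0,0,1,1)]+1* h2:-1[(0,2,0,1)]-1 h3:-1[(0,2,1,0)]-1
p2 O@[(0,0,1,1)]: h2:-1[(0,0,0,1)]-1* h3:-1[(0,0,1,0)]-1
p3 X@[(0,0,0,1)]: h3:-1[(0,0,0,0)]+1*
p4 O@[(0,0,0,0)] terminal -1; root [(0,2,1,1)] d5

X's best at [(0,2,1,1)]: h1:-2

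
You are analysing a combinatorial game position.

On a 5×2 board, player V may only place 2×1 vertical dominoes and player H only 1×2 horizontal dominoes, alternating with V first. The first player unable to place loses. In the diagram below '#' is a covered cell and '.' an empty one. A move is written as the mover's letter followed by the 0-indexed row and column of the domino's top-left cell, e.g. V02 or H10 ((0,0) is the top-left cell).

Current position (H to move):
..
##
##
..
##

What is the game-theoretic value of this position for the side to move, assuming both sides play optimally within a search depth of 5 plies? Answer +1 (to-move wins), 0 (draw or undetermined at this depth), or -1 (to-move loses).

value(../##/##/../##, H) = +1

ply 1, H at ../##/##/../## | H00=+1→##/##/##/../##*; H30=+1→../##/##/##/##
ply 2: ##/##/##/../## is terminal -1 (V); from ../##/##/../## depth 5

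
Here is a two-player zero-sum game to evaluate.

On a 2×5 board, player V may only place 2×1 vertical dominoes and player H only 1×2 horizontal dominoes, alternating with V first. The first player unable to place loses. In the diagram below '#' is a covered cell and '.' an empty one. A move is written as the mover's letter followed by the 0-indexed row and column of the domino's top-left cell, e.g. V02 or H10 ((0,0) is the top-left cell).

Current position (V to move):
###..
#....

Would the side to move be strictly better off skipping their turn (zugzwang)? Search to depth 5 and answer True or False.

[###../#....] V move#1: V03:+1/####./#..#.*, V04:-1/###.#/#...#
[####./#..#.] H move#2: H11:-1/####./####.*
[####./####.] V move#3: V04:+1/#####/#####*
[#####/#####] end (terminal -1, H#4); searched ###../#.... to 5
if V skipped the turn, H would face:
~ [###../#....] H move#1: H03:+1/#####/#....*, H11:-1/###../###.., H12:-1/###../#.##., H13:+1/###../#..##
~ [#####/#....] end (terminal -1, V#2); searched ###../#.... to 5
compare (V): move=+1 vs pass=-1

zugzwang(###../#...., V) = False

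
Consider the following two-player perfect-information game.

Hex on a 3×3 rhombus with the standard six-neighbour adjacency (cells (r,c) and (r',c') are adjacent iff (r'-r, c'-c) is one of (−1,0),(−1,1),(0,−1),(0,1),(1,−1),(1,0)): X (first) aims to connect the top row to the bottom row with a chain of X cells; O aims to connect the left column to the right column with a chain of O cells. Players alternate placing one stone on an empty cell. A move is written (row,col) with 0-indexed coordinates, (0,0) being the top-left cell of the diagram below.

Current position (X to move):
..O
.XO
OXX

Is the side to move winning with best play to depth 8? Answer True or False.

X winning at [..O/.XO/OXX]: True

p1 X@[..O/.XO/OXX]: (0,0)[X.O/.XO/OXX]+1* (0,1)[.XO/.XO/OXX]+1 (1,0)[..O/XXO/OXX]+1
p2 O@[X.O/.XO/OXX]: (0,1)[XOO/.XO/OXX]-1* (1,0)[X.O/OXO/OXX]-1
p3 X@[XOO/.XO/OXX]: (1,0)[XOO/XXO/OXX]+1*
p4 O@[XOO/XXO/OXX] terminal -1; root [..O/.XO/OXX] d8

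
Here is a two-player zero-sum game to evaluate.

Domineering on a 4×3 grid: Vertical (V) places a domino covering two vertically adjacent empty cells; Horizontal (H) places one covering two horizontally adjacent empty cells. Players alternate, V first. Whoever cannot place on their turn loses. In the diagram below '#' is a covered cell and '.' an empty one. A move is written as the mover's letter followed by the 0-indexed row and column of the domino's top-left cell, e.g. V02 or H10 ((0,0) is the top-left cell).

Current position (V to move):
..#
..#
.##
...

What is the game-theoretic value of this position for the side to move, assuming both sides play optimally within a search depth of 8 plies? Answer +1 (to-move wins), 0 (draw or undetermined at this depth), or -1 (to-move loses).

p1 V@[..#/..#/.##/...]: V00[#.#/#.#/.##/...]+1* V01[.##/.##/.##/...]+1 V10[..#/#.#/###/...]-1 V20[..#/..#/###/#..]-1
p2 H@[#.#/#.#/.##/...]: H30[#.#/#.#/.##/##.]-1* H31[#.#/#.#/.##/.##]-1
p3 V@[#.#/#.#/.##/##.]: V01[###/###/.##/##.]+1*
p4 H@[###/###/.##/##.] terminal -1; root [..#/..#/.##/...] d8

value(..#/..#/.##/..., V) = +1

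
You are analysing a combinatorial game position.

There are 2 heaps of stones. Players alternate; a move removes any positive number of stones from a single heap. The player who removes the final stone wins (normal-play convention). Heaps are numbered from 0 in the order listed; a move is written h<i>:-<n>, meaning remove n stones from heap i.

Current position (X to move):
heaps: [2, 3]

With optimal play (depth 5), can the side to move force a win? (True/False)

p1 X@[(2,3)]: h0:-1[(1,3)]-1 h0:-2[(0,3)]-1 h1:-1[(2,2)]+1* h1:-2[(2,1)]-1 h1:-3[(2,0)]-1
p2 O@[(2,2)]: h0:-1[(1,2)]-1* h0:-2[(0,2)]-1 h1:-1[(2,1)]-1 h1:-2[(2,0)]-1
p3 X@[(1,2)]: h0:-1[(0,2)]-1 h1:-1[(1,1)]+1* h1:-2[(1,0)]-1
p4 O@[(1,1)]: h0:-1[(0,1)]-1* h1:-1[(1,0)]-1
p5 X@[(0,1)]: h1:-1[(0,0)]+1*
p6 O@[(0,0)] terminal -1; root [(2,3)] d5

X winning at [(2,3)]: True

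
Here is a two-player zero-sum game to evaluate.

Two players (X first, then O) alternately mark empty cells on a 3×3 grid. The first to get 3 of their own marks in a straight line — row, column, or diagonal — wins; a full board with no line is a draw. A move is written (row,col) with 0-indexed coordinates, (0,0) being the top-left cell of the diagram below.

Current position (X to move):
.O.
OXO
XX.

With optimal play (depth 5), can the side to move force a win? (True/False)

X winning at [.O./OXO/XX.]: True

ply 1, X at .O./OXO/XX. | (0,0)=+1→XO./OXO/XX.*; (0,2)=+1→.OX/OXO/XX.; (2,2)=+1→.O./OXO/XXX
ply 2, O at XO./OXO/XX. | (0,2)=-1→XOO/OXO/XX.*; (2,2)=-1→XO./OXO/XXO
ply 3, X at XOO/OXO/XX. | (2,2)=+1→XOO/OXO/XXX*
ply 4: XOO/OXO/XXX is terminal -1 (O); from .O./OXO/XX. depth 5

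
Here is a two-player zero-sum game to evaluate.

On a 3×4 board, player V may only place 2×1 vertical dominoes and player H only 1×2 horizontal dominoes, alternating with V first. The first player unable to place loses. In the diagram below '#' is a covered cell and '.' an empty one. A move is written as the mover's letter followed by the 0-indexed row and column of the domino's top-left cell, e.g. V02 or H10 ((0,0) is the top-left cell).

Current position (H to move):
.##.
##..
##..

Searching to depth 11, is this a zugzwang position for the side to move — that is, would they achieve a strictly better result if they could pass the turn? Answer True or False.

p1 H@[.##./##../##..]: H12[.##./####/##..]+1* H22[.##./##../####]-1
p2 V@[.##./####/##..] terminal -1; root [.##./##../##..] d11
pass branch (V moves first from the same position):
  | p1 V@[.##./##../##..]: V03[.###/##.#/##..]-1 V12[.##./###./###.]+1* V13[.##./##.#/##.#]+1
  | p2 H@[.##./###./###.] terminal -1; root [.##./##../##..] d11
H moving scores +1; H passing scores -1

zugzwang(.##./##../##.., H) = False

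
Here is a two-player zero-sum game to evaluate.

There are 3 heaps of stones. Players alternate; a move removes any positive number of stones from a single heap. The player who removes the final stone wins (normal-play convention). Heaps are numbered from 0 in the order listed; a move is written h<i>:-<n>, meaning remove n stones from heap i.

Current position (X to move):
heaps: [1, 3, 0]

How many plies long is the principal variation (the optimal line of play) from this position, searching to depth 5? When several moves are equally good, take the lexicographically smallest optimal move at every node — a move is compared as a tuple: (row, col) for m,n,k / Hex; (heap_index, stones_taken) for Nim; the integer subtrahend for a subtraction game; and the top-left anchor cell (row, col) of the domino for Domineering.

PV length from [(1,3,0)]: 3 plies

p1 X@[(1,3,0)]: h0:-1[(0,3,0)]-1 h1:-1[(1,2,0)]-1 h1:-2[(1,1,0)]+1* h1:-3[(1,0,0)]-1
p2 O@[(1,1,0)]: h0:-1[(0,1,0)]-1* h1:-1[(1,0,0)]-1
p3 X@[(0,1,0)]: h1:-1[(0,0,0)]+1*
p4 O@[(0,0,0)] terminal -1; root [(1,3,0)] d5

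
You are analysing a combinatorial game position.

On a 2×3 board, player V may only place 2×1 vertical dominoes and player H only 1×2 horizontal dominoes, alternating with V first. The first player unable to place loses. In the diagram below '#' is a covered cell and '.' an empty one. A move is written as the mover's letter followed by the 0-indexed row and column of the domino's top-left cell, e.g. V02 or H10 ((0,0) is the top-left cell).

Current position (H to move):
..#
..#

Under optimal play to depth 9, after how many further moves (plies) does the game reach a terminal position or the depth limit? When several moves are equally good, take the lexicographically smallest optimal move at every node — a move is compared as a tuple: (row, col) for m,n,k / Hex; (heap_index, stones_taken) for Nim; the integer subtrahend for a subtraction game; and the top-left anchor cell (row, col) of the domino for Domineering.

PV length from [..#/..#]: 1 ply

ply 1, H at ..#/..# | H00=+1→###/..#*; H10=+1→..#/###
ply 2: ###/..# is terminal -1 (V); from ..#/..# depth 9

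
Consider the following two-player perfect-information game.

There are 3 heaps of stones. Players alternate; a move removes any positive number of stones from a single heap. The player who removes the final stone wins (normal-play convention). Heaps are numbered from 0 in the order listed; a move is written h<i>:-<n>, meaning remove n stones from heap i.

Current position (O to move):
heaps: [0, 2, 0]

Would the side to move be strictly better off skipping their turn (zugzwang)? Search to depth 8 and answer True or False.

[(0,2,0)] O move#1: h1:-1:-1/(0,1,0), h1:-2:+1/(0,0,0)*
[(0,0,0)] end (terminal -1, X#2); searched (0,2,0) to 8
pass branch (X moves first from the same position):
  | [(0,2,0)] X move#1: h1:-1:-1/(0,1,0), h1:-2:+1/(0,0,0)*
  | [(0,0,0)] end (terminal -1, O#2); searched (0,2,0) to 8
O moving scores +1; O passing scores -1

zugzwang((0,2,0), O) = False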